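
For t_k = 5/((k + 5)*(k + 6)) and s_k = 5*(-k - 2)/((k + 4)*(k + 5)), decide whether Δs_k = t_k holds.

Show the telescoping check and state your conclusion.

Invalid: residual -20/(k**3 + 15*k**2 + 74*k + 120) ≠ 0.

s_(k+1) = 5*(-k - 3)/((k + 5)*(k + 6))
s_(k+1) − s_k = 5*k/(k**3 + 15*k**2 + 74*k + 120)
(s_(k+1) − s_k) − t_k = -20/(k**3 + 15*k**2 + 74*k + 120)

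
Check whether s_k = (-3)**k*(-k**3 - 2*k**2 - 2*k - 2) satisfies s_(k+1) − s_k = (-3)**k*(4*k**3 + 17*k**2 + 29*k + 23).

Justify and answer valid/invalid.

s_(k+1) = 3*(-3)**k*(k**3 + 5*k**2 + 9*k + 7)
s_(k+1) − s_k = (-3)**k*(4*k**3 + 17*k**2 + 29*k + 23)
(s_(k+1) − s_k) − t_k = 0

valid; difference matches t_k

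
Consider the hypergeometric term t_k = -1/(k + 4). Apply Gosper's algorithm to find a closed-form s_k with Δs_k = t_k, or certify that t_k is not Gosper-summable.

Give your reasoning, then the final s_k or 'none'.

no hypergeometric antidifference exists

r(k) = (k + 4)/(k + 5) after simplifying.
Normal form (A,B,C) = (k + 4, k + 5, 1).
f must satisfy (k + 4)·f(k+1) − (k + 4)·f(k) = 1.
From deg A=1, deg B=1, deg C=0: d=0.
f = c0 ⇒ A·f(k+1) − B(k−1)·f(k) − C = -1. The system {-1 = 0} is inconsistent; no antidifference.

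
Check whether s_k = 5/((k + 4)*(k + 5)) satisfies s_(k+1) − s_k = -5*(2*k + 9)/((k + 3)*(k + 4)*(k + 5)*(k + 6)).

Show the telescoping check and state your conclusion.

s_(k+1) = 5/((k + 5)*(k + 6))
s_(k+1) − s_k = -10/(k**3 + 15*k**2 + 74*k + 120)
(s_(k+1) − s_k) − t_k = 15/(k**4 + 18*k**3 + 119*k**2 + 342*k + 360)

Invalid: residual 15/(k**4 + 18*k**3 + 119*k**2 + 342*k + 360) ≠ 0.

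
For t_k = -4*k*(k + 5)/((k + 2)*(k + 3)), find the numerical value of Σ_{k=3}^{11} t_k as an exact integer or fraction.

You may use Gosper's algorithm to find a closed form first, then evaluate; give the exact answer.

Σ = -1152/35

r(k) = (k + 1)*(k + 2)*(k + 6)/(k*(k + 4)*(k + 5)) after simplifying.
Gosper form: A/B · C(k+1)/C(k) with A=k + 2, B=k + 4, C=k**2 + 5*k.
f must satisfy (k + 2)·f(k+1) − (k + 3)·f(k) = k**2 + 5*k.
Bound: deg f ≤ 2.
Solve for f: f(k) = k*(k - 1) (degree 2 ≤ 2).
Get s_k = R·t_k = 4*k*(1 - k)/(k + 2) with R(k) = B(k−1)f(k)/C(k) = (k - 1)*(k + 3)/(k + 5).
Check: Δs_k = 4*k*(-k - 5)/(k**2 + 5*k + 6). ✓
Sum = s_(12) − s_(3); s_(12) = -264/7, s_(3) = -24/5 ⇒ -1152/35.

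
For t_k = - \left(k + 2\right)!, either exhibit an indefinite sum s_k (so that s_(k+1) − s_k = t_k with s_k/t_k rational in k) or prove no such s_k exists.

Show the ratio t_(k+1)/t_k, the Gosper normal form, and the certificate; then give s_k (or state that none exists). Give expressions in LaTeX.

The ratio is k + 3.
Take A(k)=k + 3, B(k)=1, C(k)=1.
Solve (k + 3)·f(k+1) − (1)·f(k) = 1.
Degrees (1,0,0) ⇒ d ≤ -1.
Negative degree bound (-1): no f exists, t_k not Gosper-summable.

none (Gosper's algorithm certifies no s_k)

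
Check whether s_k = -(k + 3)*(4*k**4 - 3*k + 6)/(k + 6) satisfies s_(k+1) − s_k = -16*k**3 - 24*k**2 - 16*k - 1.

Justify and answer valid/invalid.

Invalid: residual 12*k*(3*k**3 + 30*k**2 + 40*k + 25)/(k**2 + 13*k + 42) ≠ 0.

s_(k+1) = -(k + 4)*(-3*k + 4*(k + 1)**4 + 3)/(k + 7)
s_(k+1) − s_k = (-16*k**5 - 196*k**4 - 640*k**3 - 737*k**2 - 385*k - 42)/(k**2 + 13*k + 42)
(s_(k+1) − s_k) − t_k = 12*k*(3*k**3 + 30*k**2 + 40*k + 25)/(k**2 + 13*k + 42)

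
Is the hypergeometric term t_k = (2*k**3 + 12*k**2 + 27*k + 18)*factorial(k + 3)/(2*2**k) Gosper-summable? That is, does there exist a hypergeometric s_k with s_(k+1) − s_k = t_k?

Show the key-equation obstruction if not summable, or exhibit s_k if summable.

Yes. s_k = (2*k**2 + 4*k - 3)*factorial(k + 3)/2**k.

t_(k+1)/t_k = (2*k**4 + 26*k**3 + 129*k**2 + 287*k + 236)/(2*(2*k**3 + 12*k**2 + 27*k + 18)).
Factor: A=k/2 + 2; B=1; C=k**3 + 6*k**2 + 27*k/2 + 9.
Set up (k/2 + 2)·f(k+1) − (1)·f(k) − (k**3 + 6*k**2 + 27*k/2 + 9) = 0.
Degrees (1,0,3) ⇒ d ≤ 2.
Solve for f: f(k) = 2*k**2 + 4*k - 3 (degree 2 ≤ 2).
R(k) = B(k−1)·f(k)/C(k) = 2*(2*k**2 + 4*k - 3)/(2*k**3 + 12*k**2 + 27*k + 18); s_k = R·t_k = (2*k**2 + 4*k - 3)*factorial(k + 3)/2**k.
Check: Δs_k = (2*k**3 + 12*k**2 + 27*k + 18)*factorial(k + 3)/(2*2**k). ✓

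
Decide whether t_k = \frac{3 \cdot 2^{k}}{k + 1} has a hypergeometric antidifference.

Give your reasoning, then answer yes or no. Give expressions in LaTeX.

No; the degree bound rules out any f.

r(k) = 2*(k + 1)/(k + 2) after simplifying.
Take A(k)=2*k + 2, B(k)=k + 2, C(k)=1.
Need (2*k + 2)·f(k+1) − (k + 1)·f(k) = 1.
d = -1 from the (1,1,0) case.
Negative degree bound (-1): no f exists, t_k not Gosper-summable.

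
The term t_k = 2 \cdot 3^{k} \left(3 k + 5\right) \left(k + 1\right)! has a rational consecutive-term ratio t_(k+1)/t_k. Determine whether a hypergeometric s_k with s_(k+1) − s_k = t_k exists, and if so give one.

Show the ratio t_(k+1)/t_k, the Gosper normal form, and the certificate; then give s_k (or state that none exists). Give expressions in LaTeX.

s_k = 2 \cdot 3^{k} \left(k + 1\right)!

r(k) = 3*(k + 2)*(3*k + 8)/(3*k + 5) after simplifying.
Take A(k)=3*k + 6, B(k)=1, C(k)=k + 5/3.
Set up (3*k + 6)·f(k+1) − (1)·f(k) − (k + 5/3) = 0.
From deg A=1, deg B=0, deg C=1: d=0.
A polynomial solution: f(k) = 1/3.
So s_k = (B(k−1)f/C)·t_k = (1/(3*k + 5))·t_k = 2*3**k*factorial(k + 1).
Check: Δs_k = 2*3**k*(3*k + 5)*factorial(k + 1). ✓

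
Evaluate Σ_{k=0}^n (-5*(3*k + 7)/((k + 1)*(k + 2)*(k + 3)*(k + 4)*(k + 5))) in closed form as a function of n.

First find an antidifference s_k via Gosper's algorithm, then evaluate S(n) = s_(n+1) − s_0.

Step 1: r(k) = (k + 1)*(3*k + 10)/((k + 6)*(3*k + 7)).
Gosper form: A/B · C(k+1)/C(k) with A=k + 1, B=k + 6, C=k + 7/3.
Solve (k + 1)·f(k+1) − (k + 5)·f(k) = k + 7/3.
Bound: deg f ≤ 4.
Match coefficients ⇒ f(k) = k*(k + 2)*(k**2 + 8*k + 19)/36.
Get s_k = R·t_k = 5*k*(-k**2 - 8*k - 19)/(12*(k**3 + 8*k**2 + 19*k + 12)) with R(k) = B(k−1)f(k)/C(k) = k*(k + 2)*(k + 5)*(k**2 + 8*k + 19)/(12*(3*k + 7)).
Verify: 5*(-3*k - 7)/(k**5 + 15*k**4 + 85*k**3 + 225*k**2 + 274*k + 120) matches t_k.
Telescope: S(n) = s_(n+1) − s_(0) = 5*(-n**3 - 11*n**2 - 38*n - 28)/(12*(n**3 + 11*n**2 + 38*n + 40)) − (0) = 5*(-n**3 - 11*n**2 - 38*n - 28)/(12*(n**3 + 11*n**2 + 38*n + 40)).

S(n) = 5*(-n**3 - 11*n**2 - 38*n - 28)/(12*(n**3 + 11*n**2 + 38*n + 40))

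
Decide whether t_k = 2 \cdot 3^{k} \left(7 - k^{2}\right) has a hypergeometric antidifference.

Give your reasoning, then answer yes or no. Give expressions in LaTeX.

Step 1: r(k) = 3*((k + 1)**2 - 7)/(k**2 - 7).
Normal form (A,B,C) = (3, 1, k**2 - 7).
Need (3)·f(k+1) − (1)·f(k) = k**2 - 7.
Degrees (0,0,2) ⇒ d ≤ 2.
Coefficient equations give f(k) = (k - 4)*(k + 1)/2.
Certificate R = B(k−1)f/C = (k - 4)*(k + 1)/(2*(k**2 - 7)) gives s_k = 3**k*(-k**2 + 3*k + 4).
Δs = 2*3**k*(7 - k**2), as required.

Yes. s_k = 3^{k} \left(- k^{2} + 3 k + 4\right).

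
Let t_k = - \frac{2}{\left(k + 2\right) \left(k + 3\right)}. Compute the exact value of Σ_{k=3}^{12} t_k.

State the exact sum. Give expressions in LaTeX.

Ratio r(k) = (k + 2)/(k + 4).
Factor: A=k + 2; B=k + 4; C=1.
f must satisfy (k + 2)·f(k+1) − (k + 3)·f(k) = 1.
Degrees (1,1,0) ⇒ d ≤ 1.
Coefficient equations give f(k) = k/2.
So s_k = (B(k−1)f/C)·t_k = (k*(k + 3)/2)·t_k = -k/(k + 2).
s_(k+1) − s_k = -2/(k**2 + 5*k + 6) = t_k.
Σ_(k=3)^(12) t_k = s_(13) − s_(3) = -13/15 − (-3/5) = -4/15.

Σ = -4/15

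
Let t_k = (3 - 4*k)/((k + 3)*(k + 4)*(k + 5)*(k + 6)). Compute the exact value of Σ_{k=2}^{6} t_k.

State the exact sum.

Compute t_(k+1)/t_k: get (k + 3)*(4*k + 1)/((k + 7)*(4*k - 3)).
So A=k + 3 and B=k + 7, with C=k - 3/4.
Key eq: (k + 3)·f(k+1) = (k + 6)·f(k) + (k - 3/4).
d = 3 from the (1,1,1) case.
Match coefficients ⇒ f(k) = k*(k**2 + 12*k - 73)/240.
R(k) = B(k−1)·f(k)/C(k) = k*(k + 6)*(k**2 + 12*k - 73)/(60*(4*k - 3)); s_k = R·t_k = k*(-k**2 - 12*k + 73)/(60*(k + 3)*(k + 4)*(k + 5)).
Verify: (3 - 4*k)/(k**4 + 18*k**3 + 119*k**2 + 342*k + 360) matches t_k.
Evaluate s at k=7 and k=2: -7/1320 and 1/140; difference -23/1848.

Σ = -23/1848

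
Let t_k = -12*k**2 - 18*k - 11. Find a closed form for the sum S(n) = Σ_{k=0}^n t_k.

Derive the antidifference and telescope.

S(n) = -4*n**3 - 15*n**2 - 22*n - 11

Ratio r(k) = (12*k**2 + 42*k + 41)/(12*k**2 + 18*k + 11).
A = 1, B = 1, C = k**2 + 3*k/2 + 11/12.
Solve (1)·f(k+1) − (1)·f(k) = k**2 + 3*k/2 + 11/12.
deg f ≤ 3 (via 0,0,2).
Solving with deg f ≤ 3: f(k) = k*(4*k**2 + 3*k + 4)/12.
So s_k = (B(k−1)f/C)·t_k = (k*(4*k**2 + 3*k + 4)/(12*k**2 + 18*k + 11))·t_k = k*(-4*k**2 - 3*k - 4).
s_(k+1) − s_k = -12*k**2 - 18*k - 11 = t_k.
Telescope: S(n) = s_(n+1) − s_(0) = -4*n**3 - 15*n**2 - 22*n - 11 − (0) = -4*n**3 - 15*n**2 - 22*n - 11.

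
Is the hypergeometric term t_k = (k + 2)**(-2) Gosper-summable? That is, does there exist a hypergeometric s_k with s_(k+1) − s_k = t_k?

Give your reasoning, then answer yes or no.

No. Not Gosper-summable.

Compute t_(k+1)/t_k: get (k + 2)**2/(k + 3)**2.
So A=k**2 + 4*k + 4 and B=k**2 + 6*k + 9, with C=1.
Set up (k**2 + 4*k + 4)·f(k+1) − (k**2 + 4*k + 4)·f(k) − (1) = 0.
d = 0 from the (2,2,0) case.
Write f(k) = c0. Then LHS − RHS = -1, requiring -1 = 0: contradictory. No certificate.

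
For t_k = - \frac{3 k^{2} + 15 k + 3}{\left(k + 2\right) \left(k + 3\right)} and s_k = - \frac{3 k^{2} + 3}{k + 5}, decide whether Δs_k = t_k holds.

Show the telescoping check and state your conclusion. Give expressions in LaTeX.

Invalid: residual \frac{9 \left(7 k^{2} + 25 k + 2\right)}{k^{4} + 16 k^{3} + 91 k^{2} + 216 k + 180} ≠ 0.

s_(k+1) = 3*(-(k + 1)**2 - 1)/(k + 6)
s_(k+1) − s_k = 3*(-k**2 - 11*k - 4)/(k**2 + 11*k + 30)
(s_(k+1) − s_k) − t_k = 9*(7*k**2 + 25*k + 2)/(k**4 + 16*k**3 + 91*k**2 + 216*k + 180)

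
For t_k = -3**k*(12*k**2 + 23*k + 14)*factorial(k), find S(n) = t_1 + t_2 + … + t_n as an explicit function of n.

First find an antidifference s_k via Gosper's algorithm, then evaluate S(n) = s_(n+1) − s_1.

S(n) = -12*3**n*n**2*factorial(n) - 27*3**n*n*factorial(n) - 15*3**n*factorial(n) + 15

r(k) = 3*(12*k**3 + 59*k**2 + 96*k + 49)/(12*k**2 + 23*k + 14) after simplifying.
So A=3*k + 3 and B=1, with C=k**2 + 23*k/12 + 7/6.
Need (3*k + 3)·f(k+1) − (1)·f(k) = k**2 + 23*k/12 + 7/6.
deg f ≤ 1 (via 1,0,2).
Solving with deg f ≤ 1: f(k) = (4*k + 1)/12.
Then R = B(k−1)f/C = (4*k + 1)/(12*k**2 + 23*k + 14), so s_k = R(k)·t_k = -3**k*(4*k + 1)*factorial(k).
Check: Δs_k = -3**k*(12*k**2 + 23*k + 14)*factorial(k). ✓
Σ_(k=1)^n t_k = s_(n+1) − s_(1) = (-3**(n + 1)*(4*n + 5)*factorial(n + 1)) − (-15), i.e. -12*3**n*n**2*factorial(n) - 27*3**n*n*factorial(n) - 15*3**n*factorial(n) + 15.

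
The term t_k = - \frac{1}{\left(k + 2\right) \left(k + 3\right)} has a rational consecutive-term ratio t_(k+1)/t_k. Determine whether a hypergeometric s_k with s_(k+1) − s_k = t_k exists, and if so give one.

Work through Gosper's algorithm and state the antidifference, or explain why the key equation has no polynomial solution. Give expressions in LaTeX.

s_k = - \frac{k}{2 k + 4}

Compute t_(k+1)/t_k: get (k + 2)/(k + 4).
Gosper form: A/B · C(k+1)/C(k) with A=k + 2, B=k + 4, C=1.
Key eq: (k + 2)·f(k+1) = (k + 3)·f(k) + (1).
deg f ≤ 1 (via 1,1,0).
Solve for f: f(k) = k/2 (degree 1 ≤ 1).
So s_k = (B(k−1)f/C)·t_k = (k*(k + 3)/2)·t_k = -k/(2*k + 4).
Check: Δs_k = -1/(k**2 + 5*k + 6). ✓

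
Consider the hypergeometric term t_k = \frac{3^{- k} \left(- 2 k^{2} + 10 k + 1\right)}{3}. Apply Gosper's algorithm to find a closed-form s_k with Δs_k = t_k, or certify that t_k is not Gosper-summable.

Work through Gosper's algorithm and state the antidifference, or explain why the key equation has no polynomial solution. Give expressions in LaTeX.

Step 1: r(k) = (2*k**2 - 6*k - 9)/(3*(2*k**2 - 10*k - 1)).
Take A(k)=1/3, B(k)=1, C(k)=k**2 - 5*k - 1/2.
Key eq: (1/3)·f(k+1) = (1)·f(k) + (k**2 - 5*k - 1/2).
d = 2 from the (0,0,2) case.
Solve for f: f(k) = -3*(k**2 - 4*k - 2)/2 (degree 2 ≤ 2).
Certificate R = B(k−1)f/C = -3*(k**2 - 4*k - 2)/(2*k**2 - 10*k - 1) gives s_k = (k**2 - 4*k - 2)/3**k.
Check: Δs_k = (-2*k**2 + 10*k + 1)/(3*3**k). ✓

s_k = 3^{- k} \left(k^{2} - 4 k - 2\right)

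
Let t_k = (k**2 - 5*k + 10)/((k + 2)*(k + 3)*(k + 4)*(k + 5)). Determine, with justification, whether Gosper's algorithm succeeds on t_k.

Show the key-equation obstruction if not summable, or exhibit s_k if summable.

r(k) = (k**3 - k**2 + 12)/(k**3 + k**2 - 20*k + 60) after simplifying.
Take A(k)=k + 2, B(k)=k + 6, C(k)=k**2 - 5*k + 10.
Key eq: (k + 2)·f(k+1) = (k + 5)·f(k) + (k**2 - 5*k + 10).
Bound: deg f ≤ 3.
Solve for f: f(k) = k*(k**2 + 3*k + 26)/6 (degree 3 ≤ 3).
Get s_k = R·t_k = k*(k**2 + 3*k + 26)/(6*(k + 2)*(k + 3)*(k + 4)) with R(k) = B(k−1)f(k)/C(k) = k*(k + 5)*(k**2 + 3*k + 26)/(6*(k**2 - 5*k + 10)).
Δs = (k**2 - 5*k + 10)/(k**4 + 14*k**3 + 71*k**2 + 154*k + 120), as required.

Yes. s_k = k*(k**2 + 3*k + 26)/(6*(k + 2)*(k + 3)*(k + 4)).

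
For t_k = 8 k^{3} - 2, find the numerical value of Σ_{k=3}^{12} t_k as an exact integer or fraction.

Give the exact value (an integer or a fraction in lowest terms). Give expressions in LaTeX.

Σ = 48580

Step 1: r(k) = (4*(k + 1)**3 - 1)/(4*k**3 - 1).
Factor: A=1; B=1; C=k**3 - 1/4.
Set up (1)·f(k+1) − (1)·f(k) − (k**3 - 1/4) = 0.
Degrees (0,0,3) ⇒ d ≤ 4.
Solving with deg f ≤ 4: f(k) = k*(k**3 - 2*k**2 + k - 1)/4.
Get s_k = R·t_k = 2*k*(k**3 - 2*k**2 + k - 1) with R(k) = B(k−1)f(k)/C(k) = k*(k**3 - 2*k**2 + k - 1)/(4*k**3 - 1).
s_(k+1) − s_k = 8*k**3 - 2 = t_k.
Evaluate s at k=13 and k=3: 48646 and 66; difference 48580.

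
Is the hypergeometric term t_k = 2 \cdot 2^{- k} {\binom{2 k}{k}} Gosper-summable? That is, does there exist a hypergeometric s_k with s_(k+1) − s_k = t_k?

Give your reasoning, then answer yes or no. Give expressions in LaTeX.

t_(k+1)/t_k = (2*k + 1)/(k + 1).
Normal form (A,B,C) = (2*k + 1, k + 1, 1).
f must satisfy (2*k + 1)·f(k+1) − (k)·f(k) = 1.
Bound: deg f ≤ -1.
deg f ≤ -1 is impossible — no certificate.

No; the degree bound rules out any f.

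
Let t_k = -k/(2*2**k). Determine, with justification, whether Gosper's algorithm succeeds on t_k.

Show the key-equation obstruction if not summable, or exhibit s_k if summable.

t_(k+1)/t_k = (k + 1)/(2*k).
Normal form (A,B,C) = (1/2, 1, k).
f must satisfy (1/2)·f(k+1) − (1)·f(k) = k.
Bound: deg f ≤ 1.
A polynomial solution: f(k) = -2*(k + 1).
Then R = B(k−1)f/C = -2*(k + 1)/k, so s_k = R(k)·t_k = (k + 1)/2**k.
Check: Δs_k = -k/(2*2**k). ✓

Yes. s_k = (k + 1)/2**k.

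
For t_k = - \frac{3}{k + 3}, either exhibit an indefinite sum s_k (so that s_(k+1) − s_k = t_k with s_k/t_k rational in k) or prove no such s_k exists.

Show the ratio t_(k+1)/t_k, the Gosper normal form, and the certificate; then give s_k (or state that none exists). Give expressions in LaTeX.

not Gosper-summable; s_k does not exist

Compute t_(k+1)/t_k: get (k + 3)/(k + 4).
So A=k + 3 and B=k + 4, with C=1.
Key eq: (k + 3)·f(k+1) = (k + 3)·f(k) + (1).
d = 0 from the (1,1,0) case.
Generic f = c0 gives residual -1; -1 = 0 cannot hold, so t_k is not Gosper-summable.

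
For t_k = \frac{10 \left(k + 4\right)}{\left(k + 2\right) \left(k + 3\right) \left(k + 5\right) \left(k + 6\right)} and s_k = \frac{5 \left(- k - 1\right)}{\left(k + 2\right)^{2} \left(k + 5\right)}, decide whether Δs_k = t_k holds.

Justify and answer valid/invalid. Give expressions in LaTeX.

Invalid: residual \frac{5 \left(- 3 k^{2} - 21 k - 34\right)}{k^{6} + 21 k^{5} + 177 k^{4} + 767 k^{3} + 1806 k^{2} + 2196 k + 1080} ≠ 0.

s_(k+1) = 5*(-k - 2)/((k + 3)**2*(k + 6))
s_(k+1) − s_k = 5*(2*k**3 + 15*k**2 + 31*k + 14)/(k**6 + 21*k**5 + 177*k**4 + 767*k**3 + 1806*k**2 + 2196*k + 1080)
(s_(k+1) − s_k) − t_k = 5*(-3*k**2 - 21*k - 34)/(k**6 + 21*k**5 + 177*k**4 + 767*k**3 + 1806*k**2 + 2196*k + 1080)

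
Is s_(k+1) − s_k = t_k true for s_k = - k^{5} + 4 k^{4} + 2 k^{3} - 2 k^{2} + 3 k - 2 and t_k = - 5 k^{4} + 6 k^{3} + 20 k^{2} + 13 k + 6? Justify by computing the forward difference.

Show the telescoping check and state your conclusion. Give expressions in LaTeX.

valid; difference matches t_k

s_(k+1) = -k**5 - k**4 + 8*k**3 + 18*k**2 + 16*k + 4
s_(k+1) − s_k = -5*k**4 + 6*k**3 + 20*k**2 + 13*k + 6
(s_(k+1) − s_k) − t_k = 0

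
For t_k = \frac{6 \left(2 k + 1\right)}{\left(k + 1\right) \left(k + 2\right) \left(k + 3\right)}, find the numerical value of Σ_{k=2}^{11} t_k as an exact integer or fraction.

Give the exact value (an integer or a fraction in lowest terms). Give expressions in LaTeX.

Σ = 695/364

The ratio is (k + 1)*(2*k + 3)/((k + 4)*(2*k + 1)).
Factor: A=k + 1; B=k + 4; C=k + 1/2.
Set up (k + 1)·f(k+1) − (k + 3)·f(k) − (k + 1/2) = 0.
Degrees (1,1,1) ⇒ d ≤ 2.
Coefficient equations give f(k) = k*(3*k + 1)/8.
Then R = B(k−1)f/C = k*(k + 3)*(3*k + 1)/(4*(2*k + 1)), so s_k = R(k)·t_k = 3*k*(3*k + 1)/(2*(k + 1)*(k + 2)).
Δs = 6*(2*k + 1)/(k**3 + 6*k**2 + 11*k + 6), as required.
Telescoping: Σ = s_(12) − s_(2) = 333/91 − (7/4) = 695/364.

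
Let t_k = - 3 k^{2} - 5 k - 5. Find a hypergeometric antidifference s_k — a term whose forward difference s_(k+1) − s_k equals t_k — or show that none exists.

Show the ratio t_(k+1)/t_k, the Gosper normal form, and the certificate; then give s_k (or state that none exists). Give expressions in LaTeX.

Step 1: r(k) = (3*k**2 + 11*k + 13)/(3*k**2 + 5*k + 5).
Gosper form: A/B · C(k+1)/C(k) with A=1, B=1, C=k**2 + 5*k/3 + 5/3.
Key eq: (1)·f(k+1) = (1)·f(k) + (k**2 + 5*k/3 + 5/3).
Degrees (0,0,2) ⇒ d ≤ 3.
A polynomial solution: f(k) = k*(k**2 + k + 3)/3.
Certificate R = B(k−1)f/C = k*(k**2 + k + 3)/(3*k**2 + 5*k + 5) gives s_k = k*(-k**2 - k - 3).
Verify: -3*k**2 - 5*k - 5 matches t_k.

s_k = k \left(- k^{2} - k - 3\right)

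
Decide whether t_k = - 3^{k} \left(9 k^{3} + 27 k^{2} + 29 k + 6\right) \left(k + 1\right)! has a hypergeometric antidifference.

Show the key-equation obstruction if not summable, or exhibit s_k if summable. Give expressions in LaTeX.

Yes. s_k = - 3^{k} k \left(3 k - 2\right) \left(k + 1\right)!.

The ratio is 3*(9*k**4 + 72*k**3 + 218*k**2 + 291*k + 142)/(9*k**3 + 27*k**2 + 29*k + 6).
So A=3*k + 6 and B=1, with C=k**3 + 3*k**2 + 29*k/9 + 2/3.
f must satisfy (3*k + 6)·f(k+1) − (1)·f(k) = k**3 + 3*k**2 + 29*k/9 + 2/3.
From deg A=1, deg B=0, deg C=3: d=2.
A polynomial solution: f(k) = k*(3*k - 2)/9.
R(k) = B(k−1)·f(k)/C(k) = k*(3*k - 2)/(9*k**3 + 27*k**2 + 29*k + 6); s_k = R·t_k = -3**k*k*(3*k - 2)*factorial(k + 1).
Verify: -3**k*(9*k**3 + 27*k**2 + 29*k + 6)*factorial(k + 1) matches t_k.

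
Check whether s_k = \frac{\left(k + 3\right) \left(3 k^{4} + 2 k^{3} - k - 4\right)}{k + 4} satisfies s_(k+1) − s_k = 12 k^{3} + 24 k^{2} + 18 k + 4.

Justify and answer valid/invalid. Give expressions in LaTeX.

s_(k+1) = -(k + 4)*(k - 3*(k + 1)**4 - 2*(k + 1)**3 + 5)/(k + 5)
s_(k+1) − s_k = (12*k**5 + 123*k**4 + 404*k**3 + 532*k**2 + 319*k + 60)/(k**2 + 9*k + 20)
(s_(k+1) − s_k) − t_k = (-9*k**4 - 70*k**3 - 114*k**2 - 77*k - 20)/(k**2 + 9*k + 20)

Invalid: residual \frac{- 9 k^{4} - 70 k^{3} - 114 k^{2} - 77 k - 20}{k^{2} + 9 k + 20} ≠ 0.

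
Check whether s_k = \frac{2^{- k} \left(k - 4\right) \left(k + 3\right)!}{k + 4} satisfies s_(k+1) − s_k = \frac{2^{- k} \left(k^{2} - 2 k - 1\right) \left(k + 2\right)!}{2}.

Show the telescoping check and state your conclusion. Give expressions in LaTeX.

Invalid: residual - \frac{2^{- k} \left(k^{3} + 2 k^{2} - 11 k + 4\right) \left(k + 2\right)!}{2 \left(k + 4\right) \left(k + 5\right)} ≠ 0.

s_(k+1) = (k - 3)*factorial(k + 4)/(2*2**k*(k + 5))
s_(k+1) − s_k = (k**3 + 3*k**2 - 10*k - 8)*factorial(k + 3)/(2*2**k*(k + 4)*(k + 5))
(s_(k+1) − s_k) − t_k = -(k**3 + 2*k**2 - 11*k + 4)*factorial(k + 2)/(2*2**k*(k + 4)*(k + 5))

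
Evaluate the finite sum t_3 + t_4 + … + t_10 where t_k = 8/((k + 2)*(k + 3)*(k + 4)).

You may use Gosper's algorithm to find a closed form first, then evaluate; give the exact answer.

r(k) = (k + 2)/(k + 5) after simplifying.
So A=k + 2 and B=k + 5, with C=1.
f must satisfy (k + 2)·f(k+1) − (k + 4)·f(k) = 1.
Bound: deg f ≤ 2.
A polynomial solution: f(k) = k*(k + 5)/12.
R(k) = B(k−1)·f(k)/C(k) = k*(k + 4)*(k + 5)/12; s_k = R·t_k = 2*k*(k + 5)/(3*(k + 2)*(k + 3)).
Verify: 8/(k**3 + 9*k**2 + 26*k + 24) matches t_k.
Evaluate s at k=11 and k=3: 176/273 and 8/15; difference 152/1365.

Σ = 152/1365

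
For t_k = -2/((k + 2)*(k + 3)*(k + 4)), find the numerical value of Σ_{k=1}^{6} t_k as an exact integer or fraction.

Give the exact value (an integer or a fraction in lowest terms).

t_(k+1)/t_k = (k + 2)/(k + 5).
Gosper form: A/B · C(k+1)/C(k) with A=k + 2, B=k + 5, C=1.
f must satisfy (k + 2)·f(k+1) − (k + 4)·f(k) = 1.
From deg A=1, deg B=1, deg C=0: d=2.
Solve for f: f(k) = k*(k + 5)/12 (degree 2 ≤ 2).
R(k) = B(k−1)·f(k)/C(k) = k*(k + 4)*(k + 5)/12; s_k = R·t_k = k*(-k - 5)/(6*(k + 2)*(k + 3)).
s_(k+1) − s_k = -2/(k**3 + 9*k**2 + 26*k + 24) = t_k.
Σ_(k=1)^(6) t_k = s_(7) − s_(1) = -7/45 − (-1/12) = -13/180.

Σ = -13/180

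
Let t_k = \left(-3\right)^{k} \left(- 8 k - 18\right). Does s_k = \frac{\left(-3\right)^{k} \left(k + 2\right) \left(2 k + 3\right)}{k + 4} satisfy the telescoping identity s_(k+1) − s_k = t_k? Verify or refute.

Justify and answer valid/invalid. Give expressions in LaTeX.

Invalid: residual \frac{\left(-3\right)^{k} \left(16 k^{2} + 104 k + 150\right)}{k^{2} + 9 k + 20} ≠ 0.

s_(k+1) = (-3)**(k + 1)*(k + 3)*(2*k + 5)/(k + 5)
s_(k+1) − s_k = (-3)**k*(-8*k**3 - 74*k**2 - 218*k - 210)/(k**2 + 9*k + 20)
(s_(k+1) − s_k) − t_k = (-3)**k*(16*k**2 + 104*k + 150)/(k**2 + 9*k + 20)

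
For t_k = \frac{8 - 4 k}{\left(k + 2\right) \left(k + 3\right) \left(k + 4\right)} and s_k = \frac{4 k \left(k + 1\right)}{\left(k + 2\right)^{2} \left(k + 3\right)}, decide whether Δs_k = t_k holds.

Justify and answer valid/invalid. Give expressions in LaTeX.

s_(k+1) = 4*(k + 1)*(k + 2)/((k + 3)**2*(k + 4))
s_(k+1) − s_k = 4*(k + 1)*(-k*(k + 3)*(k + 4) + (k + 2)**3)/((k + 2)**2*(k + 3)**2*(k + 4))
(s_(k+1) − s_k) − t_k = 8*(k**2 + 2*k - 2)/(k**5 + 14*k**4 + 77*k**3 + 208*k**2 + 276*k + 144)

Invalid: residual \frac{8 \left(k^{2} + 2 k - 2\right)}{k^{5} + 14 k^{4} + 77 k^{3} + 208 k^{2} + 276 k + 144} ≠ 0.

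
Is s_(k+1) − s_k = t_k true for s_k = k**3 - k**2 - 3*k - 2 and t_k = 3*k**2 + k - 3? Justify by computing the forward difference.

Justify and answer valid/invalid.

s_(k+1) = k**3 + 2*k**2 - 2*k - 5
s_(k+1) − s_k = 3*k**2 + k - 3
(s_(k+1) − s_k) − t_k = 0

valid; difference matches t_k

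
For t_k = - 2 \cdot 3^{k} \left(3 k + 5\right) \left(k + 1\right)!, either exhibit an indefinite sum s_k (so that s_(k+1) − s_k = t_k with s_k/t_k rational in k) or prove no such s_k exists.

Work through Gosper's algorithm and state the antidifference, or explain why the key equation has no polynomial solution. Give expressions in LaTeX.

s_k = - 2 \cdot 3^{k} \left(k + 1\right)!

Ratio r(k) = 3*(k + 2)*(3*k + 8)/(3*k + 5).
Normal form (A,B,C) = (3*k + 6, 1, k + 5/3).
Solve (3*k + 6)·f(k+1) − (1)·f(k) = k + 5/3.
Degrees (1,0,1) ⇒ d ≤ 0.
A polynomial solution: f(k) = 1/3.
R(k) = B(k−1)·f(k)/C(k) = 1/(3*k + 5); s_k = R·t_k = -2*3**k*factorial(k + 1).
s_(k+1) − s_k = -2*3**k*(3*k + 5)*factorial(k + 1) = t_k.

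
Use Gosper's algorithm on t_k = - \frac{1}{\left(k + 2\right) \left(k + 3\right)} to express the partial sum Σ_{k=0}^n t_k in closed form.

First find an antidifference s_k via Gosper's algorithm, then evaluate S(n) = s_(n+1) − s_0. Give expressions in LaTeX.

S(n) = \frac{- n - 1}{2 \left(n + 3\right)}

Step 1: r(k) = (k + 2)/(k + 4).
Factor: A=k + 2; B=k + 4; C=1.
Need (k + 2)·f(k+1) − (k + 3)·f(k) = 1.
Degrees (1,1,0) ⇒ d ≤ 1.
Solve for f: f(k) = k/2 (degree 1 ≤ 1).
Get s_k = R·t_k = -k/(2*k + 4) with R(k) = B(k−1)f(k)/C(k) = k*(k + 3)/2.
Δs = -1/(k**2 + 5*k + 6), as required.
Telescope: S(n) = s_(n+1) − s_(0) = (-n - 1)/(2*(n + 3)) − (0) = (-n - 1)/(2*(n + 3)).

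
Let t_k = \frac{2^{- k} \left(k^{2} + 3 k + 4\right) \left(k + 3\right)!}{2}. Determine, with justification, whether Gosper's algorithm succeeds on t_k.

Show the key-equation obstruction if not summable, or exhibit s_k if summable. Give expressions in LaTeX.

Yes. s_k = 2^{- k} k \left(k + 3\right)!.

Step 1: r(k) = (k + 4)*(3*k + (k + 1)**2 + 7)/(2*(k**2 + 3*k + 4)).
Normal form (A,B,C) = (k/2 + 2, 1, k**2 + 3*k + 4).
Solve (k/2 + 2)·f(k+1) − (1)·f(k) = k**2 + 3*k + 4.
Degrees (1,0,2) ⇒ d ≤ 1.
Solving with deg f ≤ 1: f(k) = 2*k.
R(k) = B(k−1)·f(k)/C(k) = 2*k/(k**2 + 3*k + 4); s_k = R·t_k = k*factorial(k + 3)/2**k.
s_(k+1) − s_k = (k**2 + 3*k + 4)*factorial(k + 3)/(2*2**k) = t_k.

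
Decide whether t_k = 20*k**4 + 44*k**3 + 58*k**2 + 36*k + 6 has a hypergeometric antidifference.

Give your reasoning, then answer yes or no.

Ratio r(k) = (10*k**4 + 62*k**3 + 155*k**2 + 182*k + 82)/(10*k**4 + 22*k**3 + 29*k**2 + 18*k + 3).
Normal form (A,B,C) = (1, 1, k**4 + 11*k**3/5 + 29*k**2/10 + 9*k/5 + 3/10).
f must satisfy (1)·f(k+1) − (1)·f(k) = k**4 + 11*k**3/5 + 29*k**2/10 + 9*k/5 + 3/10.
Bound: deg f ≤ 5.
Solve for f: f(k) = k*(4*k**4 + k**3 + 4*k**2 - 3)/20 (degree 5 ≤ 5).
Then R = B(k−1)f/C = k*(4*k**4 + k**3 + 4*k**2 - 3)/(2*(10*k**4 + 22*k**3 + 29*k**2 + 18*k + 3)), so s_k = R(k)·t_k = k*(4*k**4 + k**3 + 4*k**2 - 3).
Check: Δs_k = 20*k**4 + 44*k**3 + 58*k**2 + 36*k + 6. ✓

Yes. s_k = k*(4*k**4 + k**3 + 4*k**2 - 3).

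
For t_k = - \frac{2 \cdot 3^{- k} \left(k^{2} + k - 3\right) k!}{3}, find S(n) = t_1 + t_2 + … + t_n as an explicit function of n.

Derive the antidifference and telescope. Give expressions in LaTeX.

S(n) = \frac{3^{- n} \left(6 \cdot 3^{n} - 2 n^{2} n! - 8 n n! - 6 n!\right)}{3}

Step 1: r(k) = (k + 1)*(k + (k + 1)**2 - 2)/(3*(k**2 + k - 3)).
So A=k/3 + 1/3 and B=1, with C=k**2 + k - 3.
Key eq: (k/3 + 1/3)·f(k+1) = (1)·f(k) + (k**2 + k - 3).
d = 1 from the (1,0,2) case.
A polynomial solution: f(k) = 3*(k + 2).
R(k) = B(k−1)·f(k)/C(k) = 3*(k + 2)/(k**2 + k - 3); s_k = R·t_k = -2*(k + 2)*factorial(k)/3**k.
Verify: -2*(k**2 + k - 3)*factorial(k)/(3*3**k) matches t_k.
s_(n+1) = -2*3**(-n - 1)*(n + 3)*factorial(n + 1) and s_(1) = -2, so S(n) = (6*3**n - 2*n**2*factorial(n) - 8*n*factorial(n) - 6*factorial(n))/(3*3**n).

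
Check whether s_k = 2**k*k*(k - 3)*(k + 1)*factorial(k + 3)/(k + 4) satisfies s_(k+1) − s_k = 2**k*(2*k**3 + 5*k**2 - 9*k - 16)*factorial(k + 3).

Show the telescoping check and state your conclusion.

Invalid: residual -3*2**k*(2*k**4 + 13*k**3 + 10*k**2 - 49*k - 64)*factorial(k + 3)/((k + 4)*(k + 5)) ≠ 0.

s_(k+1) = 2**(k + 1)*(k - 2)*(k + 1)*(k + 2)*factorial(k + 4)/(k + 5)
s_(k+1) − s_k = 2**k*(k + 1)*(2*k**4 + 15*k**3 + 22*k**2 - 49*k - 128)*factorial(k + 3)/((k + 4)*(k + 5))
(s_(k+1) − s_k) − t_k = -3*2**k*(2*k**4 + 13*k**3 + 10*k**2 - 49*k - 64)*factorial(k + 3)/((k + 4)*(k + 5))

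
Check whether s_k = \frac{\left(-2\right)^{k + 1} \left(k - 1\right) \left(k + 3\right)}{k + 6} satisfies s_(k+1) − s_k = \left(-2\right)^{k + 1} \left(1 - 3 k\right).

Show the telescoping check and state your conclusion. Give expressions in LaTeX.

s_(k+1) = (-2)**(k + 2)*k*(k + 4)/(k + 7)
s_(k+1) − s_k = (-2)**(k + 1)*(-3*k**3 - 29*k**2 - 59*k + 21)/(k**2 + 13*k + 42)
(s_(k+1) − s_k) − t_k = (-2)**(k + 1)*(9*k**2 + 54*k - 21)/(k**2 + 13*k + 42)

Invalid: residual \frac{\left(-2\right)^{k + 1} \left(9 k^{2} + 54 k - 21\right)}{k^{2} + 13 k + 42} ≠ 0.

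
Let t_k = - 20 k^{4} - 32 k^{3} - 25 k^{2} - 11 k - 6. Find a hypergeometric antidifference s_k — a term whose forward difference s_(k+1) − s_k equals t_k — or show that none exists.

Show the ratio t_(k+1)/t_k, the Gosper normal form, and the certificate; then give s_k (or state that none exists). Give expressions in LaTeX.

s_k = k \left(- 4 k^{4} + 2 k^{3} + k^{2} - k - 4\right)

Compute t_(k+1)/t_k: get (20*k**4 + 112*k**3 + 241*k**2 + 237*k + 94)/(20*k**4 + 32*k**3 + 25*k**2 + 11*k + 6).
Take A(k)=1, B(k)=1, C(k)=k**4 + 8*k**3/5 + 5*k**2/4 + 11*k/20 + 3/10.
Key eq: (1)·f(k+1) = (1)·f(k) + (k**4 + 8*k**3/5 + 5*k**2/4 + 11*k/20 + 3/10).
From deg A=0, deg B=0, deg C=4: d=5.
Match coefficients ⇒ f(k) = k*(4*k**4 - 2*k**3 - k**2 + k + 4)/20.
Certificate R = B(k−1)f/C = k*(4*k**4 - 2*k**3 - k**2 + k + 4)/(20*k**4 + 32*k**3 + 25*k**2 + 11*k + 6) gives s_k = k*(-4*k**4 + 2*k**3 + k**2 - k - 4).
Δs = -20*k**4 - 32*k**3 - 25*k**2 - 11*k - 6, as required.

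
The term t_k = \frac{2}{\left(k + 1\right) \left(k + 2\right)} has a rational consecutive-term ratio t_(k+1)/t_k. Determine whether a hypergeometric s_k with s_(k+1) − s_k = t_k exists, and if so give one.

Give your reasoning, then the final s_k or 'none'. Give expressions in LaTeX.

s_k = \frac{2 k}{k + 1}

The ratio is (k + 1)/(k + 3).
So A=k + 1 and B=k + 3, with C=1.
Need (k + 1)·f(k+1) − (k + 2)·f(k) = 1.
From deg A=1, deg B=1, deg C=0: d=1.
Solving with deg f ≤ 1: f(k) = k.
So s_k = (B(k−1)f/C)·t_k = (k*(k + 2))·t_k = 2*k/(k + 1).
Verify: 2/(k**2 + 3*k + 2) matches t_k.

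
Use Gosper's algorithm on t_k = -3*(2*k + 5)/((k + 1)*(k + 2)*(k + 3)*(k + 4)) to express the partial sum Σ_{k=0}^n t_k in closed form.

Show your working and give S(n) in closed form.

Ratio r(k) = (k + 1)*(2*k + 7)/((k + 5)*(2*k + 5)).
Take A(k)=k + 1, B(k)=k + 5, C(k)=k + 5/2.
Need (k + 1)·f(k+1) − (k + 4)·f(k) = k + 5/2.
d = 3 from the (1,1,1) case.
Coefficient equations give f(k) = k*(k + 2)*(k + 4)/6.
Then R = B(k−1)f/C = k*(k + 2)*(k + 4)**2/(3*(2*k + 5)), so s_k = R(k)·t_k = k*(-k - 4)/(k**2 + 4*k + 3).
Verify: 3*(-2*k - 5)/(k**4 + 10*k**3 + 35*k**2 + 50*k + 24) matches t_k.
Evaluate: s_(n+1) = (-n**2 - 6*n - 5)/(n**2 + 6*n + 8); subtract s_(0) = 0 ⇒ S(n) = (-n**2 - 6*n - 5)/(n**2 + 6*n + 8).

S(n) = (-n**2 - 6*n - 5)/(n**2 + 6*n + 8)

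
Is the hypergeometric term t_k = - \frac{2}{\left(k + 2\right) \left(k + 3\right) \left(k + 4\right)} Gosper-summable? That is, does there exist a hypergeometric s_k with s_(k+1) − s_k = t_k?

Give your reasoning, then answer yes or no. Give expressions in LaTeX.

Yes. s_k = \frac{k \left(- k - 5\right)}{6 \left(k + 2\right) \left(k + 3\right)}.

Ratio r(k) = (k + 2)/(k + 5).
Take A(k)=k + 2, B(k)=k + 5, C(k)=1.
Set up (k + 2)·f(k+1) − (k + 4)·f(k) − (1) = 0.
From deg A=1, deg B=1, deg C=0: d=2.
A polynomial solution: f(k) = k*(k + 5)/12.
Then R = B(k−1)f/C = k*(k + 4)*(k + 5)/12, so s_k = R(k)·t_k = k*(-k - 5)/(6*(k + 2)*(k + 3)).
s_(k+1) − s_k = -2/(k**3 + 9*k**2 + 26*k + 24) = t_k.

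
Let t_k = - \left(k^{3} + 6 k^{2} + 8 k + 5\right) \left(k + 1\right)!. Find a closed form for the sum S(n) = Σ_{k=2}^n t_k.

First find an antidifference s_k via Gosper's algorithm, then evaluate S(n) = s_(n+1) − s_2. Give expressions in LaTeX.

t_(k+1)/t_k = (k**4 + 11*k**3 + 41*k**2 + 66*k + 40)/(k**3 + 6*k**2 + 8*k + 5).
A = k + 2, B = 1, C = k**3 + 6*k**2 + 8*k + 5.
f must satisfy (k + 2)·f(k+1) − (1)·f(k) = k**3 + 6*k**2 + 8*k + 5.
Bound: deg f ≤ 2.
Solving with deg f ≤ 2: f(k) = k**2 + 3*k - 3.
Get s_k = R·t_k = -(k**2 + 3*k - 3)*factorial(k + 1) with R(k) = B(k−1)f(k)/C(k) = (k**2 + 3*k - 3)/(k**3 + 6*k**2 + 8*k + 5).
Check: Δs_k = -(k**3 + 6*k**2 + 8*k + 5)*factorial(k + 1). ✓
Telescope: S(n) = s_(n+1) − s_(2) = -(n**2 + 5*n + 1)*factorial(n + 2) − (-42) = -n**4*factorial(n) - 8*n**3*factorial(n) - 18*n**2*factorial(n) - 13*n*factorial(n) - 2*factorial(n) + 42.

S(n) = - n^{4} n! - 8 n^{3} n! - 18 n^{2} n! - 13 n n! - 2 n! + 42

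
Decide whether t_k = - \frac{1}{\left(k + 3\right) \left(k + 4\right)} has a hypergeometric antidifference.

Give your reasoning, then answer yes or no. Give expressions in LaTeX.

t_(k+1)/t_k = (k + 3)/(k + 5).
Gosper form: A/B · C(k+1)/C(k) with A=k + 3, B=k + 5, C=1.
f must satisfy (k + 3)·f(k+1) − (k + 4)·f(k) = 1.
Bound: deg f ≤ 1.
Solve for f: f(k) = k/3 (degree 1 ≤ 1).
So s_k = (B(k−1)f/C)·t_k = (k*(k + 4)/3)·t_k = -k/(3*k + 9).
Verify: -1/(k**2 + 7*k + 12) matches t_k.

Yes. s_k = - \frac{k}{3 k + 9}.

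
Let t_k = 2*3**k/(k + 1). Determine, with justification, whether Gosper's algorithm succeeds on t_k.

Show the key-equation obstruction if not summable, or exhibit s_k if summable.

No — t_k has no hypergeometric antidifference.

The ratio is 3*(k + 1)/(k + 2).
A = 3*k + 3, B = k + 2, C = 1.
Solve (3*k + 3)·f(k+1) − (k + 1)·f(k) = 1.
d = -1 from the (1,1,0) case.
Negative degree bound (-1): no f exists, t_k not Gosper-summable.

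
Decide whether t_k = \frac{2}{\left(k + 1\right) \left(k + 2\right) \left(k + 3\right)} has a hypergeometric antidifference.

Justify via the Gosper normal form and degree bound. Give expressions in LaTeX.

t_(k+1)/t_k = (k + 1)/(k + 4).
Factor: A=k + 1; B=k + 4; C=1.
Solve (k + 1)·f(k+1) − (k + 3)·f(k) = 1.
d = 2 from the (1,1,0) case.
Coefficient equations give f(k) = k*(k + 3)/4.
Then R = B(k−1)f/C = k*(k + 3)**2/4, so s_k = R(k)·t_k = k*(k + 3)/(2*(k + 1)*(k + 2)).
Check: Δs_k = 2/(k**3 + 6*k**2 + 11*k + 6). ✓

Yes. s_k = \frac{k \left(k + 3\right)}{2 \left(k + 1\right) \left(k + 2\right)}.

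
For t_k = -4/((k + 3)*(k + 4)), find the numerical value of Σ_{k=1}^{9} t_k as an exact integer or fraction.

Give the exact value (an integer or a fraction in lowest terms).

Σ = -9/13

Ratio r(k) = (k + 3)/(k + 5).
Gosper form: A/B · C(k+1)/C(k) with A=k + 3, B=k + 5, C=1.
Set up (k + 3)·f(k+1) − (k + 4)·f(k) − (1) = 0.
d = 1 from the (1,1,0) case.
Coefficient equations give f(k) = k/3.
R(k) = B(k−1)·f(k)/C(k) = k*(k + 4)/3; s_k = R·t_k = -4*k/(3*k + 9).
Check: Δs_k = -4/(k**2 + 7*k + 12). ✓
Telescoping: Σ = s_(10) − s_(1) = -40/39 − (-1/3) = -9/13.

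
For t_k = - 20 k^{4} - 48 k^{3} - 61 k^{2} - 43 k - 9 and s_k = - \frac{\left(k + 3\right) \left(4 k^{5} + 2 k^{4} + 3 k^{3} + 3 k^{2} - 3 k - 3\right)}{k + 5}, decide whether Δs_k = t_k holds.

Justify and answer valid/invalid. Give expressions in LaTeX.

s_(k+1) = (-4*k**6 - 38*k**5 - 139*k**4 - 268*k**3 - 296*k**2 - 166*k - 24)/(k + 6)
s_(k+1) − s_k = (-20*k**6 - 236*k**5 - 897*k**4 - 1558*k**3 - 1622*k**2 - 935*k - 174)/(k**2 + 11*k + 30)
(s_(k+1) − s_k) − t_k = 2*(16*k**5 + 146*k**4 + 298*k**3 + 345*k**2 + 227*k + 48)/(k**2 + 11*k + 30)

Invalid: residual \frac{2 \left(16 k^{5} + 146 k^{4} + 298 k^{3} + 345 k^{2} + 227 k + 48\right)}{k^{2} + 11 k + 30} ≠ 0.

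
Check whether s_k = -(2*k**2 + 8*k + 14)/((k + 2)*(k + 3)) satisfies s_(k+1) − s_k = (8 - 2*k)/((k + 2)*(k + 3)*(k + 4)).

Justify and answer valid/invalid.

Valid — Δs_k = t_k.

s_(k+1) = 2*(-4*k - (k + 1)**2 - 11)/((k + 3)*(k + 4))
s_(k+1) − s_k = 2*(4 - k)/(k**3 + 9*k**2 + 26*k + 24)
(s_(k+1) − s_k) − t_k = 0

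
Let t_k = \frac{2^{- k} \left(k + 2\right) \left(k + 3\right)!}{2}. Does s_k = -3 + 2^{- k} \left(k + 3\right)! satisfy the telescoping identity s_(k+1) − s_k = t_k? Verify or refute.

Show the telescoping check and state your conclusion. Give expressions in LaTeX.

valid; difference matches t_k

s_(k+1) = 2**(-k - 1)*factorial(k + 4) - 3
s_(k+1) − s_k = (k + 2)*factorial(k + 3)/(2*2**k)
(s_(k+1) − s_k) − t_k = 0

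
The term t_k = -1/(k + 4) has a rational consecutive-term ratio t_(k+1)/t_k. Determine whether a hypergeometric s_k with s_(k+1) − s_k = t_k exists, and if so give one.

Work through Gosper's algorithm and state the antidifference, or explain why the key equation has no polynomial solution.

t_(k+1)/t_k = (k + 4)/(k + 5).
Normal form (A,B,C) = (k + 4, k + 5, 1).
Need (k + 4)·f(k+1) − (k + 4)·f(k) = 1.
Bound: deg f ≤ 0.
f = c0 ⇒ A·f(k+1) − B(k−1)·f(k) − C = -1. The system {-1 = 0} is inconsistent; no antidifference.

no hypergeometric antidifference exists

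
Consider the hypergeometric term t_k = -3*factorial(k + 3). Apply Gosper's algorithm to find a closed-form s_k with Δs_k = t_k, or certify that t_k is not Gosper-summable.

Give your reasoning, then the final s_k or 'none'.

Ratio r(k) = k + 4.
Take A(k)=k + 4, B(k)=1, C(k)=1.
Solve (k + 4)·f(k+1) − (1)·f(k) = 1.
From deg A=1, deg B=0, deg C=0: d=-1.
deg f ≤ -1 is impossible — no certificate.

none (Gosper's algorithm certifies no s_k)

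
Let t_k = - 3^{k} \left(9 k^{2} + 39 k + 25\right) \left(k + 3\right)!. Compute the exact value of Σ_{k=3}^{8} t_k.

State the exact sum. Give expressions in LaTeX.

Σ = -245132900657280

t_(k+1)/t_k = 3*(9*k**3 + 93*k**2 + 301*k + 292)/(9*k**2 + 39*k + 25).
Take A(k)=3*k + 12, B(k)=1, C(k)=k**2 + 13*k/3 + 25/9.
Solve (3*k + 12)·f(k+1) − (1)·f(k) = k**2 + 13*k/3 + 25/9.
deg f ≤ 1 (via 1,0,2).
Coefficient equations give f(k) = (3*k - 1)/9.
R(k) = B(k−1)·f(k)/C(k) = (3*k - 1)/(9*k**2 + 39*k + 25); s_k = R·t_k = -3**k*(3*k - 1)*factorial(k + 3).
Verify: -3**k*(9*k**2 + 39*k + 25)*factorial(k + 3) matches t_k.
Telescoping: Σ = s_(9) − s_(3) = -245132900812800 − (-155520) = -245132900657280.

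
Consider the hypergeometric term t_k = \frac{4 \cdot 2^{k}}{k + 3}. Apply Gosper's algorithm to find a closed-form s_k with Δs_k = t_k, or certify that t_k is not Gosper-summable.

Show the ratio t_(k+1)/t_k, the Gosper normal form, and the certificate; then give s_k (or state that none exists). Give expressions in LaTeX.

not Gosper-summable; s_k does not exist

Compute t_(k+1)/t_k: get 2*(k + 3)/(k + 4).
A = 2*k + 6, B = k + 4, C = 1.
f must satisfy (2*k + 6)·f(k+1) − (k + 3)·f(k) = 1.
Bound: deg f ≤ -1.
Bound -1 < 0, so the key equation has no polynomial solution.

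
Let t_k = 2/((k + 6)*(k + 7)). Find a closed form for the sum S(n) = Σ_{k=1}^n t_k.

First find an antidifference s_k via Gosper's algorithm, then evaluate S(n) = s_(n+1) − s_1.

Ratio r(k) = (k + 6)/(k + 8).
Normal form (A,B,C) = (k + 6, k + 8, 1).
f must satisfy (k + 6)·f(k+1) − (k + 7)·f(k) = 1.
Bound: deg f ≤ 1.
Match coefficients ⇒ f(k) = k/6.
Get s_k = R·t_k = k/(3*(k + 6)) with R(k) = B(k−1)f(k)/C(k) = k*(k + 7)/6.
s_(k+1) − s_k = 2/(k**2 + 13*k + 42) = t_k.
Telescope: S(n) = s_(n+1) − s_(1) = (n + 1)/(3*(n + 7)) − (1/21) = 2*n/(7*(n + 7)).

S(n) = 2*n/(7*(n + 7))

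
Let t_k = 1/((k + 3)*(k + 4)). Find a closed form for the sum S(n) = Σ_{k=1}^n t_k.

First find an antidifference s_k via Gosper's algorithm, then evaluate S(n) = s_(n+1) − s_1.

Ratio r(k) = (k + 3)/(k + 5).
Factor: A=k + 3; B=k + 5; C=1.
Solve (k + 3)·f(k+1) − (k + 4)·f(k) = 1.
Degrees (1,1,0) ⇒ d ≤ 1.
A polynomial solution: f(k) = k/3.
Then R = B(k−1)f/C = k*(k + 4)/3, so s_k = R(k)·t_k = k/(3*(k + 3)).
Verify: 1/(k**2 + 7*k + 12) matches t_k.
Evaluate: s_(n+1) = (n + 1)/(3*(n + 4)); subtract s_(1) = 1/12 ⇒ S(n) = n/(4*(n + 4)).

S(n) = n/(4*(n + 4))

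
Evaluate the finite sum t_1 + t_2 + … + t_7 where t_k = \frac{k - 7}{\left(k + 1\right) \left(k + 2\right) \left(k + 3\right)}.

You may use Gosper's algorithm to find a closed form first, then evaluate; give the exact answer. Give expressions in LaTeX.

r(k) = (k - 6)*(k + 1)/((k - 7)*(k + 4)) after simplifying.
A = k + 1, B = k + 4, C = k - 7.
Solve (k + 1)·f(k+1) − (k + 3)·f(k) = k - 7.
Bound: deg f ≤ 2.
Match coefficients ⇒ f(k) = -k*(3*k + 11)/2.
Certificate R = B(k−1)f/C = -k*(k + 3)*(3*k + 11)/(2*(k - 7)) gives s_k = k*(-3*k - 11)/(2*(k + 1)*(k + 2)).
s_(k+1) − s_k = (k - 7)/(k**3 + 6*k**2 + 11*k + 6) = t_k.
Evaluate s at k=8 and k=1: -14/9 and -7/6; difference -7/18.

Σ = -7/18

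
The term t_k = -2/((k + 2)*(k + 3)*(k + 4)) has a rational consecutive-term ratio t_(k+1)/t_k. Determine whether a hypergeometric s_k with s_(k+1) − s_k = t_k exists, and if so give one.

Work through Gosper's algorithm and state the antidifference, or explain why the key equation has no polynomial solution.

s_k = k*(-k - 5)/(6*(k + 2)*(k + 3))

t_(k+1)/t_k = (k + 2)/(k + 5).
Take A(k)=k + 2, B(k)=k + 5, C(k)=1.
Set up (k + 2)·f(k+1) − (k + 4)·f(k) − (1) = 0.
d = 2 from the (1,1,0) case.
Solve for f: f(k) = k*(k + 5)/12 (degree 2 ≤ 2).
R(k) = B(k−1)·f(k)/C(k) = k*(k + 4)*(k + 5)/12; s_k = R·t_k = k*(-k - 5)/(6*(k + 2)*(k + 3)).
Check: Δs_k = -2/(k**3 + 9*k**2 + 26*k + 24). ✓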